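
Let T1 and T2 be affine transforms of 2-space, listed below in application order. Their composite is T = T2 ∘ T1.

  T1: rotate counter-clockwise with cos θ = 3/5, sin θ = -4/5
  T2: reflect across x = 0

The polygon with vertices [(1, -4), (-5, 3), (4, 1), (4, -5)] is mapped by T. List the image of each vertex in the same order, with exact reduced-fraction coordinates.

T1 rotate counter-clockwise with cos θ = 3/5, sin θ = -4/5: (1, -4) → (-13/5, -16/5); (-5, 3) → (-3/5, 29/5); (4, 1) → (16/5, -13/5); (4, -5) → (-8/5, -31/5)
T2 reflect across x = 0: (-13/5, -16/5) → (13/5, -16/5); (-3/5, 29/5) → (3/5, 29/5); (16/5, -13/5) → (-16/5, -13/5); (-8/5, -31/5) → (8/5, -31/5)

image vertices: (13/5, -16/5), (3/5, 29/5), (-16/5, -13/5), (8/5, -31/5)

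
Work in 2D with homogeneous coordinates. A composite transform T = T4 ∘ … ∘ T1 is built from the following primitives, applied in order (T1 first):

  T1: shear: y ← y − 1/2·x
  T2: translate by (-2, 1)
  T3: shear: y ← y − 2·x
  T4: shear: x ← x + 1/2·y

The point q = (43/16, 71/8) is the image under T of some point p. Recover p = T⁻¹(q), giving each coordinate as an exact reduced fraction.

p = (1/4, 9/2)

T1 = [1 0 0; -1/2 1 0; 0 0 1]
T2·T1 = [1 0 -2; -1/2 1 1; 0 0 1]
T3·…·T1 = [1 0 -2; -5/2 1 5; 0 0 1]
T4·…·T1 = [-1/4 1/2 1/2; -5/2 1 5; 0 0 1]
det M = 1; M⁻¹ = [1 -1/2 2; 5/2 -1/4 0; 0 0 1]
M⁻¹ · (43/16, 71/8)ᵀ = (1/4, 9/2)ᵀ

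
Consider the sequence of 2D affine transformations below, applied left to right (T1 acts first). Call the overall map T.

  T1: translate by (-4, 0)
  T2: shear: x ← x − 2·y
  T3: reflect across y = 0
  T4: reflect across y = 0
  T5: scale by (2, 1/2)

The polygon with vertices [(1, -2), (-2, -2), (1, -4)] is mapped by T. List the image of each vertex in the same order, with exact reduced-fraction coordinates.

T1 translate by (-4, 0): (1, -2) → (-3, -2); (-2, -2) → (-6, -2); (1, -4) → (-3, -4)
T2 shear: x ← x − 2·y: (-3, -2) → (1, -2); (-6, -2) → (-2, -2); (-3, -4) → (5, -4)
T3 reflect across y = 0: (1, -2) → (1, 2); (-2, -2) → (-2, 2); (5, -4) → (5, 4)
T4 reflect across y = 0: (1, 2) → (1, -2); (-2, 2) → (-2, -2); (5, 4) → (5, -4)
T5 scale by (2, 1/2): (1, -2) → (2, -1); (-2, -2) → (-4, -1); (5, -4) → (10, -2)

image vertices: (2, -1), (-4, -1), (10, -2)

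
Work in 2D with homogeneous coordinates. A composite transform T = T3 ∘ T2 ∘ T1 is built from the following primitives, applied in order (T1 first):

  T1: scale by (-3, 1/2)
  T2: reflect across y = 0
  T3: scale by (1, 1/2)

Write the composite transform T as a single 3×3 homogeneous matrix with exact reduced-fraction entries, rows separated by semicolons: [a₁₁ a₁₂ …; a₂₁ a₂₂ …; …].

T1 = [-3 0 0; 0 1/2 0; 0 0 1]
T2·T1 = [-3 0 0; 0 -1/2 0; 0 0 1]
T3·…·T1 = [-3 0 0; 0 -1/4 0; 0 0 1]

T = [-3 0 0; 0 -1/4 0; 0 0 1]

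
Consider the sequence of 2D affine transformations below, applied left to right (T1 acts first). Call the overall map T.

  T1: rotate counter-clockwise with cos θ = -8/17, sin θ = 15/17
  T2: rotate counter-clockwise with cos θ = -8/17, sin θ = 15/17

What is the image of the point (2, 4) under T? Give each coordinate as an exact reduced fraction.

T(p) = (638/289, -1124/289)

T1 rotate counter-clockwise with cos θ = -8/17, sin θ = 15/17: (2, 4) → (-76/17, -2/17)
T2 rotate counter-clockwise with cos θ = -8/17, sin θ = 15/17: (-76/17, -2/17) → (638/289, -1124/289)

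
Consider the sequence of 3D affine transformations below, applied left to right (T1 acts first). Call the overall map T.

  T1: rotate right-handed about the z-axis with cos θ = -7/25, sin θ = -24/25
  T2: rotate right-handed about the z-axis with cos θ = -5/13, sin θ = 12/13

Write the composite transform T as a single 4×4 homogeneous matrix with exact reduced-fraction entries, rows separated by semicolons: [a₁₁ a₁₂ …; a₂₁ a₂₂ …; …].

T = [323/325 -36/325 0 0; 36/325 323/325 0 0; 0 0 1 0; 0 0 0 1]

T1 = [-7/25 24/25 0 0; -24/25 -7/25 0 0; 0 0 1 0; 0 0 0 1]
T2·T1 = [323/325 -36/325 0 0; 36/325 323/325 0 0; 0 0 1 0; 0 0 0 1]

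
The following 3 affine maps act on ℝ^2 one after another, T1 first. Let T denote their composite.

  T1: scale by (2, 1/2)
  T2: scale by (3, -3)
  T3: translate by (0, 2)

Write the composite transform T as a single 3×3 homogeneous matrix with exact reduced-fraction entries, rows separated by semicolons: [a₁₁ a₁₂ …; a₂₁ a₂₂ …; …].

T = [6 0 0; 0 -3/2 2; 0 0 1]

T1 = [2 0 0; 0 1/2 0; 0 0 1]
T2·T1 = [6 0 0; 0 -3/2 0; 0 0 1]
T3·…·T1 = [6 0 0; 0 -3/2 2; 0 0 1]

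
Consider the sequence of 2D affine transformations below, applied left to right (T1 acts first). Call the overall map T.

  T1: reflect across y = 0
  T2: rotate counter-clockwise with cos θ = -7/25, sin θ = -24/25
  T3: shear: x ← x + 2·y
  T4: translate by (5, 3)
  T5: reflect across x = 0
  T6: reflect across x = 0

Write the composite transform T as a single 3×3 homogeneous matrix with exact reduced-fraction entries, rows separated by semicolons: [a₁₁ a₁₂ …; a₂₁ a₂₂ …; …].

T1 = [1 0 0; 0 -1 0; 0 0 1]
T2·T1 = [-7/25 -24/25 0; -24/25 7/25 0; 0 0 1]
T3·…·T1 = [-11/5 -2/5 0; -24/25 7/25 0; 0 0 1]
T4·…·T1 = [-11/5 -2/5 5; -24/25 7/25 3; 0 0 1]
T5·…·T1 = [11/5 2/5 -5; -24/25 7/25 3; 0 0 1]
T6·…·T1 = [-11/5 -2/5 5; -24/25 7/25 3; 0 0 1]

T = [-11/5 -2/5 5; -24/25 7/25 3; 0 0 1]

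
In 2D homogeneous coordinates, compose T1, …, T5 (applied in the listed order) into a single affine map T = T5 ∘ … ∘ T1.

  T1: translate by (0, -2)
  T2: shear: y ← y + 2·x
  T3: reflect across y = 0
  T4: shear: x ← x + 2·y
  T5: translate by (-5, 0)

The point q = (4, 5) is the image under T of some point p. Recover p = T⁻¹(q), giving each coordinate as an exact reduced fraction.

T1 = [1 0 0; 0 1 -2; 0 0 1]
T2·T1 = [1 0 0; 2 1 -2; 0 0 1]
T3·…·T1 = [1 0 0; -2 -1 2; 0 0 1]
T4·…·T1 = [-3 -2 4; -2 -1 2; 0 0 1]
T5·…·T1 = [-3 -2 -1; -2 -1 2; 0 0 1]
det M = -1; M⁻¹ = [1 -2 5; -2 3 -8; 0 0 1]
M⁻¹ · (4, 5)ᵀ = (-1, -1)ᵀ

p = (-1, -1)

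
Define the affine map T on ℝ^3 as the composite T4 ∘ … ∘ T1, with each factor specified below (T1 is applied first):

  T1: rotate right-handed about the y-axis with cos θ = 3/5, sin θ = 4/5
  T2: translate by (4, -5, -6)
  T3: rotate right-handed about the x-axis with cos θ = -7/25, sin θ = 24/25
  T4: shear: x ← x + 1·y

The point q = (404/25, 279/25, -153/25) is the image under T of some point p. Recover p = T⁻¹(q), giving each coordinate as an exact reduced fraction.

p = (3, -4, -1)

T1 = [3/5 0 4/5 0; 0 1 0 0; -4/5 0 3/5 0; 0 0 0 1]
T2·T1 = [3/5 0 4/5 4; 0 1 0 -5; -4/5 0 3/5 -6; 0 0 0 1]
T3·…·T1 = [3/5 0 4/5 4; 96/125 -7/25 -72/125 179/25; 28/125 24/25 -21/125 -78/25; 0 0 0 1]
T4·…·T1 = [171/125 -7/25 28/125 279/25; 96/125 -7/25 -72/125 179/25; 28/125 24/25 -21/125 -78/25; 0 0 0 1]
det M = 1; M⁻¹ = [3/5 21/125 28/125 -36/5; 0 -7/25 24/25 5; 4/5 -172/125 -21/125 2/5; 0 0 0 1]
M⁻¹ · (404/25, 279/25, -153/25)ᵀ = (3, -4, -1)ᵀ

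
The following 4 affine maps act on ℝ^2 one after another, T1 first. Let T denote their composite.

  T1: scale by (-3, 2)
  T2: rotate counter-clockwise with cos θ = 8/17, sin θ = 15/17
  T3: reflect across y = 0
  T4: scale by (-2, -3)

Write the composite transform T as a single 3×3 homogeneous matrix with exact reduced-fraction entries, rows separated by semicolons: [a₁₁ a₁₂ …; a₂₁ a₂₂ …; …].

T = [48/17 60/17 0; -135/17 48/17 0; 0 0 1]

T1 = [-3 0 0; 0 2 0; 0 0 1]
T2·T1 = [-24/17 -30/17 0; -45/17 16/17 0; 0 0 1]
T3·…·T1 = [-24/17 -30/17 0; 45/17 -16/17 0; 0 0 1]
T4·…·T1 = [48/17 60/17 0; -135/17 48/17 0; 0 0 1]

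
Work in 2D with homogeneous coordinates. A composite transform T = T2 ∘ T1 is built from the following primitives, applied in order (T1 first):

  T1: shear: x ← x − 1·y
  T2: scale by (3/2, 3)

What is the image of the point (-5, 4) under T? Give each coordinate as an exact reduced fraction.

T1 shear: x ← x − 1·y: (-5, 4) → (-9, 4)
T2 scale by (3/2, 3): (-9, 4) → (-27/2, 12)

T(p) = (-27/2, 12)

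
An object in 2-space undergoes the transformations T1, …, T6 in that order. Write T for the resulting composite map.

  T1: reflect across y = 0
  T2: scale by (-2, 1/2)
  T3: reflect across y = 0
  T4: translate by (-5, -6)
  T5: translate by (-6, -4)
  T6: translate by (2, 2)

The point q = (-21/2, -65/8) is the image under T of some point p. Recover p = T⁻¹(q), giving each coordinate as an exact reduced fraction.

T1 = [1 0 0; 0 -1 0; 0 0 1]
T2·T1 = [-2 0 0; 0 -1/2 0; 0 0 1]
T3·…·T1 = [-2 0 0; 0 1/2 0; 0 0 1]
T4·…·T1 = [-2 0 -5; 0 1/2 -6; 0 0 1]
T5·…·T1 = [-2 0 -11; 0 1/2 -10; 0 0 1]
T6·…·T1 = [-2 0 -9; 0 1/2 -8; 0 0 1]
det M = -1; M⁻¹ = [-1/2 0 -9/2; 0 2 16; 0 0 1]
M⁻¹ · (-21/2, -65/8)ᵀ = (3/4, -1/4)ᵀ

p = (3/4, -1/4)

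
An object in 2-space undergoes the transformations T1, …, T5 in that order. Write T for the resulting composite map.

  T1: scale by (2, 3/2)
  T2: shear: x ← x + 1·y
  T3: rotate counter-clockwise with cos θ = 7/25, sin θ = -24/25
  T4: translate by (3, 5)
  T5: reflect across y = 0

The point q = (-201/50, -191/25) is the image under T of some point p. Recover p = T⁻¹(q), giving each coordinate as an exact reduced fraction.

T1 = [2 0 0; 0 3/2 0; 0 0 1]
T2·T1 = [2 3/2 0; 0 3/2 0; 0 0 1]
T3·…·T1 = [14/25 93/50 0; -48/25 -51/50 0; 0 0 1]
T4·…·T1 = [14/25 93/50 3; -48/25 -51/50 5; 0 0 1]
T5·…·T1 = [14/25 93/50 3; 48/25 51/50 -5; 0 0 1]
det M = -3; M⁻¹ = [-17/50 31/50 103/25; 16/25 -14/75 -214/75; 0 0 1]
M⁻¹ · (-201/50, -191/25)ᵀ = (3/4, -4)ᵀ

p = (3/4, -4)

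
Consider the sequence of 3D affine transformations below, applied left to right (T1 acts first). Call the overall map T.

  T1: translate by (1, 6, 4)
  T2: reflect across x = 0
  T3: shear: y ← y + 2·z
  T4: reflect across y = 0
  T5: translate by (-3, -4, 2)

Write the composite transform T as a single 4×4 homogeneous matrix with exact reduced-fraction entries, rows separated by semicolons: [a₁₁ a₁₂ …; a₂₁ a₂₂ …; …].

T = [-1 0 0 -4; 0 -1 -2 -18; 0 0 1 6; 0 0 0 1]

T1 = [1 0 0 1; 0 1 0 6; 0 0 1 4; 0 0 0 1]
T2·T1 = [-1 0 0 -1; 0 1 0 6; 0 0 1 4; 0 0 0 1]
T3·…·T1 = [-1 0 0 -1; 0 1 2 14; 0 0 1 4; 0 0 0 1]
T4·…·T1 = [-1 0 0 -1; 0 -1 -2 -14; 0 0 1 4; 0 0 0 1]
T5·…·T1 = [-1 0 0 -4; 0 -1 -2 -18; 0 0 1 6; 0 0 0 1]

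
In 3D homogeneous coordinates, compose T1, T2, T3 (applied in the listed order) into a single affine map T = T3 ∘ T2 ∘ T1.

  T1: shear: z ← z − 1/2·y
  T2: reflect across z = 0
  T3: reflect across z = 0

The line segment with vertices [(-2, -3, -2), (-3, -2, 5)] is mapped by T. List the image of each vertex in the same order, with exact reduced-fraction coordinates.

image vertices: (-2, -3, -1/2), (-3, -2, 6)

T1 shear: z ← z − 1/2·y: (-2, -3, -2) → (-2, -3, -1/2); (-3, -2, 5) → (-3, -2, 6)
T2 reflect across z = 0: (-2, -3, -1/2) → (-2, -3, 1/2); (-3, -2, 6) → (-3, -2, -6)
T3 reflect across z = 0: (-2, -3, 1/2) → (-2, -3, -1/2); (-3, -2, -6) → (-3, -2, 6)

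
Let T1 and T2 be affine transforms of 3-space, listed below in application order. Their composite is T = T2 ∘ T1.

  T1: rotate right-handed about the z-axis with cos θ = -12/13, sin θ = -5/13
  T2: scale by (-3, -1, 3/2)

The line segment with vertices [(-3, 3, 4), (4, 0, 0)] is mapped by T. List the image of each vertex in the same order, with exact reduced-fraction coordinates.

image vertices: (-153/13, 21/13, 6), (144/13, 20/13, 0)

T1 rotate right-handed about the z-axis with cos θ = -12/13, sin θ = -5/13: (-3, 3, 4) → (51/13, -21/13, 4); (4, 0, 0) → (-48/13, -20/13, 0)
T2 scale by (-3, -1, 3/2): (51/13, -21/13, 4) → (-153/13, 21/13, 6); (-48/13, -20/13, 0) → (144/13, 20/13, 0)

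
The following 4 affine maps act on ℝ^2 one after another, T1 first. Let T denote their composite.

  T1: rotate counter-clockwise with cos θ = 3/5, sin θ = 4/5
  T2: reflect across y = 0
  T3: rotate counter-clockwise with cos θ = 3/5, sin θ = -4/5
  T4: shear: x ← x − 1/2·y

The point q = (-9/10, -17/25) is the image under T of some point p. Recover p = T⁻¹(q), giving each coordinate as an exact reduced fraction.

p = (1, 1)

T1 = [3/5 -4/5 0; 4/5 3/5 0; 0 0 1]
T2·T1 = [3/5 -4/5 0; -4/5 -3/5 0; 0 0 1]
T3·…·T1 = [-7/25 -24/25 0; -24/25 7/25 0; 0 0 1]
T4·…·T1 = [1/5 -11/10 0; -24/25 7/25 0; 0 0 1]
det M = -1; M⁻¹ = [-7/25 -11/10 0; -24/25 -1/5 0; 0 0 1]
M⁻¹ · (-9/10, -17/25)ᵀ = (1, 1)ᵀ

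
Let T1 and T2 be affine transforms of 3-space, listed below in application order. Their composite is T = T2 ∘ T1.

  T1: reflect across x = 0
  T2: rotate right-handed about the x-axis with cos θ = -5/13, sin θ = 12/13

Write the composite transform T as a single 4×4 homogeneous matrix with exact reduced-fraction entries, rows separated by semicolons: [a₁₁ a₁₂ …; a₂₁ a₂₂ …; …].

T = [-1 0 0 0; 0 -5/13 -12/13 0; 0 12/13 -5/13 0; 0 0 0 1]

T1 = [-1 0 0 0; 0 1 0 0; 0 0 1 0; 0 0 0 1]
T2·T1 = [-1 0 0 0; 0 -5/13 -12/13 0; 0 12/13 -5/13 0; 0 0 0 1]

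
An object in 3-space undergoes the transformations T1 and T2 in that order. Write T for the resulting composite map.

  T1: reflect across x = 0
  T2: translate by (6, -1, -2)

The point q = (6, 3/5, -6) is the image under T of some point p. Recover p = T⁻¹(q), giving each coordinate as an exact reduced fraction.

p = (0, 8/5, -4)

T1 = [-1 0 0 0; 0 1 0 0; 0 0 1 0; 0 0 0 1]
T2·T1 = [-1 0 0 6; 0 1 0 -1; 0 0 1 -2; 0 0 0 1]
det M = -1; M⁻¹ = [-1 0 0 6; 0 1 0 1; 0 0 1 2; 0 0 0 1]
M⁻¹ · (6, 3/5, -6)ᵀ = (0, 8/5, -4)ᵀ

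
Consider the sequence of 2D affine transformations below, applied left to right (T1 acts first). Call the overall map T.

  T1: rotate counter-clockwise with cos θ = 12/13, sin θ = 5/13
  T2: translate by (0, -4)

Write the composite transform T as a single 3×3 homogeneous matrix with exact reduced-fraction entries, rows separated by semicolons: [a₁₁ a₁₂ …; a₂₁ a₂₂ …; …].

T = [12/13 -5/13 0; 5/13 12/13 -4; 0 0 1]

T1 = [12/13 -5/13 0; 5/13 12/13 0; 0 0 1]
T2·T1 = [12/13 -5/13 0; 5/13 12/13 -4; 0 0 1]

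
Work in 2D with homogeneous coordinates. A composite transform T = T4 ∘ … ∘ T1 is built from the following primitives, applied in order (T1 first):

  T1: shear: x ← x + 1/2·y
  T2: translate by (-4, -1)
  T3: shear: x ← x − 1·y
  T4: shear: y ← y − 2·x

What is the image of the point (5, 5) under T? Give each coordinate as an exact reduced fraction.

T(p) = (-1/2, 5)

T1 shear: x ← x + 1/2·y: (5, 5) → (15/2, 5)
T2 translate by (-4, -1): (15/2, 5) → (7/2, 4)
T3 shear: x ← x − 1·y: (7/2, 4) → (-1/2, 4)
T4 shear: y ← y − 2·x: (-1/2, 4) → (-1/2, 5)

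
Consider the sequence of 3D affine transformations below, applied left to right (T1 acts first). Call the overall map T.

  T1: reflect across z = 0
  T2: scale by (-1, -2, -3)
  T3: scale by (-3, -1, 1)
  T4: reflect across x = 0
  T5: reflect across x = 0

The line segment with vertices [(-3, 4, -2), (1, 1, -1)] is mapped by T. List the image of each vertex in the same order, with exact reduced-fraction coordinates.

image vertices: (-9, 8, -6), (3, 2, -3)

T1 reflect across z = 0: (-3, 4, -2) → (-3, 4, 2); (1, 1, -1) → (1, 1, 1)
T2 scale by (-1, -2, -3): (-3, 4, 2) → (3, -8, -6); (1, 1, 1) → (-1, -2, -3)
T3 scale by (-3, -1, 1): (3, -8, -6) → (-9, 8, -6); (-1, -2, -3) → (3, 2, -3)
T4 reflect across x = 0: (-9, 8, -6) → (9, 8, -6); (3, 2, -3) → (-3, 2, -3)
T5 reflect across x = 0: (9, 8, -6) → (-9, 8, -6); (-3, 2, -3) → (3, 2, -3)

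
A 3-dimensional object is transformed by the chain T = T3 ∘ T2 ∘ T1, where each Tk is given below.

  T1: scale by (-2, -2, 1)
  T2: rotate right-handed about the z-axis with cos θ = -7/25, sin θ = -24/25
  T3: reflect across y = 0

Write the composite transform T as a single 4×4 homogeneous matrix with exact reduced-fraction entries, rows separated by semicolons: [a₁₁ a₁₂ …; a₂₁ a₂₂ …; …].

T1 = [-2 0 0 0; 0 -2 0 0; 0 0 1 0; 0 0 0 1]
T2·T1 = [14/25 -48/25 0 0; 48/25 14/25 0 0; 0 0 1 0; 0 0 0 1]
T3·…·T1 = [14/25 -48/25 0 0; -48/25 -14/25 0 0; 0 0 1 0; 0 0 0 1]

T = [14/25 -48/25 0 0; -48/25 -14/25 0 0; 0 0 1 0; 0 0 0 1]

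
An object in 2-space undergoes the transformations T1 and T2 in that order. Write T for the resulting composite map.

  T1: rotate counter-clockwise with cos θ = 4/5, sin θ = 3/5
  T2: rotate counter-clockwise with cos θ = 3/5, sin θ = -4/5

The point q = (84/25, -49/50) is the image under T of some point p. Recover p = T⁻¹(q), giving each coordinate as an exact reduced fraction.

T1 = [4/5 -3/5 0; 3/5 4/5 0; 0 0 1]
T2·T1 = [24/25 7/25 0; -7/25 24/25 0; 0 0 1]
det M = 1; M⁻¹ = [24/25 -7/25 0; 7/25 24/25 0; 0 0 1]
M⁻¹ · (84/25, -49/50)ᵀ = (7/2, 0)ᵀ

p = (7/2, 0)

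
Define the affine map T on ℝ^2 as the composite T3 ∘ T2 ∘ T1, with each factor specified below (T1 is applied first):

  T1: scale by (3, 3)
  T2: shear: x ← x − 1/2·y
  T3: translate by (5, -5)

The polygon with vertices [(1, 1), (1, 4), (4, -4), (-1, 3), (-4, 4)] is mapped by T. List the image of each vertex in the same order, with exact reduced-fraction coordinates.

image vertices: (13/2, -2), (2, 7), (23, -17), (-5/2, 4), (-13, 7)

T1 scale by (3, 3): (1, 1) → (3, 3); (1, 4) → (3, 12); (4, -4) → (12, -12); (-1, 3) → (-3, 9); (-4, 4) → (-12, 12)
T2 shear: x ← x − 1/2·y: (3, 3) → (3/2, 3); (3, 12) → (-3, 12); (12, -12) → (18, -12); (-3, 9) → (-15/2, 9); (-12, 12) → (-18, 12)
T3 translate by (5, -5): (3/2, 3) → (13/2, -2); (-3, 12) → (2, 7); (18, -12) → (23, -17); (-15/2, 9) → (-5/2, 4); (-18, 12) → (-13, 7)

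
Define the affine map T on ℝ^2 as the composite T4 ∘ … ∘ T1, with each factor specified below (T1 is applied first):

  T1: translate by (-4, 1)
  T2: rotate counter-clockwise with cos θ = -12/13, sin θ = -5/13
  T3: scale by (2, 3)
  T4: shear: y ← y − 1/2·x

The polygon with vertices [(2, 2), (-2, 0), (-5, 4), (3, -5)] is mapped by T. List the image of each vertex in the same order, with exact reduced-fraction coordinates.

T1 translate by (-4, 1): (2, 2) → (-2, 3); (-2, 0) → (-6, 1); (-5, 4) → (-9, 5); (3, -5) → (-1, -4)
T2 rotate counter-clockwise with cos θ = -12/13, sin θ = -5/13: (-2, 3) → (3, -2); (-6, 1) → (77/13, 18/13); (-9, 5) → (133/13, -15/13); (-1, -4) → (-8/13, 53/13)
T3 scale by (2, 3): (3, -2) → (6, -6); (77/13, 18/13) → (154/13, 54/13); (133/13, -15/13) → (266/13, -45/13); (-8/13, 53/13) → (-16/13, 159/13)
T4 shear: y ← y − 1/2·x: (6, -6) → (6, -9); (154/13, 54/13) → (154/13, -23/13); (266/13, -45/13) → (266/13, -178/13); (-16/13, 159/13) → (-16/13, 167/13)

image vertices: (6, -9), (154/13, -23/13), (266/13, -178/13), (-16/13, 167/13)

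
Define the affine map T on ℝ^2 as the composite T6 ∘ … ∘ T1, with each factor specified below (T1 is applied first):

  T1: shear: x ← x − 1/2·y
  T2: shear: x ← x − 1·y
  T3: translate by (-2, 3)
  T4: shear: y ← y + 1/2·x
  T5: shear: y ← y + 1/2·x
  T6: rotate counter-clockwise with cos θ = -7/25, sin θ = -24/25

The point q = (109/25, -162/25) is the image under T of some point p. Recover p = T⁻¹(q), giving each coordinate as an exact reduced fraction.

p = (4, -2)

T1 = [1 -1/2 0; 0 1 0; 0 0 1]
T2·T1 = [1 -3/2 0; 0 1 0; 0 0 1]
T3·…·T1 = [1 -3/2 -2; 0 1 3; 0 0 1]
T4·…·T1 = [1 -3/2 -2; 1/2 1/4 2; 0 0 1]
T5·…·T1 = [1 -3/2 -2; 1 -1/2 1; 0 0 1]
T6·…·T1 = [17/25 -3/50 38/25; -31/25 79/50 41/25; 0 0 1]
det M = 1; M⁻¹ = [79/50 3/50 -5/2; 31/25 17/25 -3; 0 0 1]
M⁻¹ · (109/25, -162/25)ᵀ = (4, -2)ᵀ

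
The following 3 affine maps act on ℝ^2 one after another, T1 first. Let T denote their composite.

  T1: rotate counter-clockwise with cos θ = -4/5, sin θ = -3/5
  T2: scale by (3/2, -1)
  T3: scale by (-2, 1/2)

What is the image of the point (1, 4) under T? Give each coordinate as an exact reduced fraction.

T(p) = (-24/5, 19/10)

T1 rotate counter-clockwise with cos θ = -4/5, sin θ = -3/5: (1, 4) → (8/5, -19/5)
T2 scale by (3/2, -1): (8/5, -19/5) → (12/5, 19/5)
T3 scale by (-2, 1/2): (12/5, 19/5) → (-24/5, 19/10)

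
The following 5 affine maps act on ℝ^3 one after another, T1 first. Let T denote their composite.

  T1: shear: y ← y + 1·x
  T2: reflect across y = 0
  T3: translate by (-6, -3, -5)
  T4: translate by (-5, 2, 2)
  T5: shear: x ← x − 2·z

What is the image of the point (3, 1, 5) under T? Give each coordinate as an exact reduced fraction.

T1 shear: y ← y + 1·x: (3, 1, 5) → (3, 4, 5)
T2 reflect across y = 0: (3, 4, 5) → (3, -4, 5)
T3 translate by (-6, -3, -5): (3, -4, 5) → (-3, -7, 0)
T4 translate by (-5, 2, 2): (-3, -7, 0) → (-8, -5, 2)
T5 shear: x ← x − 2·z: (-8, -5, 2) → (-12, -5, 2)

T(p) = (-12, -5, 2)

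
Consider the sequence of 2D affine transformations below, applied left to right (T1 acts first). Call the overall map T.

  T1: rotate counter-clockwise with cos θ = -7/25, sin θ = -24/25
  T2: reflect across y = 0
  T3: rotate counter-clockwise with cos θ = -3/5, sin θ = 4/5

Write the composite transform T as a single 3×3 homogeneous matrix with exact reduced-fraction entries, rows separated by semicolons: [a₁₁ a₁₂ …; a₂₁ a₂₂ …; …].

T1 = [-7/25 24/25 0; -24/25 -7/25 0; 0 0 1]
T2·T1 = [-7/25 24/25 0; 24/25 7/25 0; 0 0 1]
T3·…·T1 = [-3/5 -4/5 0; -4/5 3/5 0; 0 0 1]

T = [-3/5 -4/5 0; -4/5 3/5 0; 0 0 1]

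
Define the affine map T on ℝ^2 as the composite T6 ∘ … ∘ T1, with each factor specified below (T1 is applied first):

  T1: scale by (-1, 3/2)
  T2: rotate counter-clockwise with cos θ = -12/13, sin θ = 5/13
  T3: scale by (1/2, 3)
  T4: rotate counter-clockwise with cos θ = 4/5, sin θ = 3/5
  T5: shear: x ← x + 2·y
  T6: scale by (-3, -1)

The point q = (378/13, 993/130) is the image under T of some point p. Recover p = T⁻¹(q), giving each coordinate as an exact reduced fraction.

T1 = [-1 0 0; 0 3/2 0; 0 0 1]
T2·T1 = [12/13 -15/26 0; -5/13 -18/13 0; 0 0 1]
T3·…·T1 = [6/13 -15/52 0; -15/13 -54/13 0; 0 0 1]
T4·…·T1 = [69/65 147/65 0; -42/65 -909/260 0; 0 0 1]
T5·…·T1 = [-3/13 -123/26 0; -42/65 -909/260 0; 0 0 1]
T6·…·T1 = [9/13 369/26 0; 42/65 909/260 0; 0 0 1]
det M = -27/4; M⁻¹ = [-101/195 82/39 0; 56/585 -4/39 0; 0 0 1]
M⁻¹ · (378/13, 993/130)ᵀ = (1, 2)ᵀ

p = (1, 2)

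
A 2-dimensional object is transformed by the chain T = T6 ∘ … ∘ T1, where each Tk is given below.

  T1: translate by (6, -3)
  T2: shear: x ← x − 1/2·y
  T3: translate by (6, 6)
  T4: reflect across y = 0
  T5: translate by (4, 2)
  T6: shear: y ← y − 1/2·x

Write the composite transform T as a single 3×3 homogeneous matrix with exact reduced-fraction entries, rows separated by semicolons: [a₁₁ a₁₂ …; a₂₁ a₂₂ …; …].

T1 = [1 0 6; 0 1 -3; 0 0 1]
T2·T1 = [1 -1/2 15/2; 0 1 -3; 0 0 1]
T3·…·T1 = [1 -1/2 27/2; 0 1 3; 0 0 1]
T4·…·T1 = [1 -1/2 27/2; 0 -1 -3; 0 0 1]
T5·…·T1 = [1 -1/2 35/2; 0 -1 -1; 0 0 1]
T6·…·T1 = [1 -1/2 35/2; -1/2 -3/4 -39/4; 0 0 1]

T = [1 -1/2 35/2; -1/2 -3/4 -39/4; 0 0 1]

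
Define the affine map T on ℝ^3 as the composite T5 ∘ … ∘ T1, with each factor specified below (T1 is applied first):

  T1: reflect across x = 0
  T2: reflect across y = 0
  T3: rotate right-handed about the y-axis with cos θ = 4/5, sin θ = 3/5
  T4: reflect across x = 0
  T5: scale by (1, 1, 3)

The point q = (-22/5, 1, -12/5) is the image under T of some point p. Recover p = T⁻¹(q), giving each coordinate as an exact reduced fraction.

T1 = [-1 0 0 0; 0 1 0 0; 0 0 1 0; 0 0 0 1]
T2·T1 = [-1 0 0 0; 0 -1 0 0; 0 0 1 0; 0 0 0 1]
T3·…·T1 = [-4/5 0 3/5 0; 0 -1 0 0; 3/5 0 4/5 0; 0 0 0 1]
T4·…·T1 = [4/5 0 -3/5 0; 0 -1 0 0; 3/5 0 4/5 0; 0 0 0 1]
T5·…·T1 = [4/5 0 -3/5 0; 0 -1 0 0; 9/5 0 12/5 0; 0 0 0 1]
det M = -3; M⁻¹ = [4/5 0 1/5 0; 0 -1 0 0; -3/5 0 4/15 0; 0 0 0 1]
M⁻¹ · (-22/5, 1, -12/5)ᵀ = (-4, -1, 2)ᵀ

p = (-4, -1, 2)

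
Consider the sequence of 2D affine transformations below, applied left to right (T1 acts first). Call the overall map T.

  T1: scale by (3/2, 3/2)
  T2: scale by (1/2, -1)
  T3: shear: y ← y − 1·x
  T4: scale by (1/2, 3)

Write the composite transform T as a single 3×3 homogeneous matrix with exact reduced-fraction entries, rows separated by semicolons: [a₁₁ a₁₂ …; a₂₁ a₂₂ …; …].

T1 = [3/2 0 0; 0 3/2 0; 0 0 1]
T2·T1 = [3/4 0 0; 0 -3/2 0; 0 0 1]
T3·…·T1 = [3/4 0 0; -3/4 -3/2 0; 0 0 1]
T4·…·T1 = [3/8 0 0; -9/4 -9/2 0; 0 0 1]

T = [3/8 0 0; -9/4 -9/2 0; 0 0 1]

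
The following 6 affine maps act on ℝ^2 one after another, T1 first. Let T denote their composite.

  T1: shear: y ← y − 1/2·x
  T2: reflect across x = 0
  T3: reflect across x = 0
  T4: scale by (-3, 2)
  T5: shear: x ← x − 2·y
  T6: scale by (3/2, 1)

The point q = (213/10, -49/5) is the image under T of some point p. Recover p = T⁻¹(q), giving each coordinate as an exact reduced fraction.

p = (9/5, -4)

T1 = [1 0 0; -1/2 1 0; 0 0 1]
T2·T1 = [-1 0 0; -1/2 1 0; 0 0 1]
T3·…·T1 = [1 0 0; -1/2 1 0; 0 0 1]
T4·…·T1 = [-3 0 0; -1 2 0; 0 0 1]
T5·…·T1 = [-1 -4 0; -1 2 0; 0 0 1]
T6·…·T1 = [-3/2 -6 0; -1 2 0; 0 0 1]
det M = -9; M⁻¹ = [-2/9 -2/3 0; -1/9 1/6 0; 0 0 1]
M⁻¹ · (213/10, -49/5)ᵀ = (9/5, -4)ᵀ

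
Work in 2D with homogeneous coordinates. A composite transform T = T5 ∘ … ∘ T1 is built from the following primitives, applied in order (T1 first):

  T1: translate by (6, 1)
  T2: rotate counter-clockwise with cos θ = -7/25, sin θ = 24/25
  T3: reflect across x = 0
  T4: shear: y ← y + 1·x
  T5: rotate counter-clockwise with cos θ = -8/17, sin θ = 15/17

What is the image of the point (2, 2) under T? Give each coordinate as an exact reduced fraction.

T(p) = (-5509/425, -472/425)

T1 translate by (6, 1): (2, 2) → (8, 3)
T2 rotate counter-clockwise with cos θ = -7/25, sin θ = 24/25: (8, 3) → (-128/25, 171/25)
T3 reflect across x = 0: (-128/25, 171/25) → (128/25, 171/25)
T4 shear: y ← y + 1·x: (128/25, 171/25) → (128/25, 299/25)
T5 rotate counter-clockwise with cos θ = -8/17, sin θ = 15/17: (128/25, 299/25) → (-5509/425, -472/425)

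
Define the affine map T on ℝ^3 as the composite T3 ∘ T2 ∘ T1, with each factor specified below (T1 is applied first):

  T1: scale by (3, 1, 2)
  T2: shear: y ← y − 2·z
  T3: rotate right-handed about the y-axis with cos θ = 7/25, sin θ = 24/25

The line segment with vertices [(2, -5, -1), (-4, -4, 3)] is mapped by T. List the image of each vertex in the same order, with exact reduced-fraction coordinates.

image vertices: (-6/25, -1, -158/25), (12/5, -16, 66/5)

T1 scale by (3, 1, 2): (2, -5, -1) → (6, -5, -2); (-4, -4, 3) → (-12, -4, 6)
T2 shear: y ← y − 2·z: (6, -5, -2) → (6, -1, -2); (-12, -4, 6) → (-12, -16, 6)
T3 rotate right-handed about the y-axis with cos θ = 7/25, sin θ = 24/25: (6, -1, -2) → (-6/25, -1, -158/25); (-12, -16, 6) → (12/5, -16, 66/5)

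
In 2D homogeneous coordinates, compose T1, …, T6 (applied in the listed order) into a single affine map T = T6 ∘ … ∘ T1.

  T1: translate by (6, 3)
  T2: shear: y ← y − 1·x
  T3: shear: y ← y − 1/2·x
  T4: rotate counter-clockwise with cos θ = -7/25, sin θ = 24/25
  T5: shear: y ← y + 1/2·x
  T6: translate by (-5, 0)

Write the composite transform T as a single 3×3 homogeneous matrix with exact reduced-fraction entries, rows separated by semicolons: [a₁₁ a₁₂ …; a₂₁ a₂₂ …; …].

T1 = [1 0 6; 0 1 3; 0 0 1]
T2·T1 = [1 0 6; -1 1 -3; 0 0 1]
T3·…·T1 = [1 0 6; -3/2 1 -6; 0 0 1]
T4·…·T1 = [29/25 -24/25 102/25; 69/50 -7/25 186/25; 0 0 1]
T5·…·T1 = [29/25 -24/25 102/25; 49/25 -19/25 237/25; 0 0 1]
T6·…·T1 = [29/25 -24/25 -23/25; 49/25 -19/25 237/25; 0 0 1]

T = [29/25 -24/25 -23/25; 49/25 -19/25 237/25; 0 0 1]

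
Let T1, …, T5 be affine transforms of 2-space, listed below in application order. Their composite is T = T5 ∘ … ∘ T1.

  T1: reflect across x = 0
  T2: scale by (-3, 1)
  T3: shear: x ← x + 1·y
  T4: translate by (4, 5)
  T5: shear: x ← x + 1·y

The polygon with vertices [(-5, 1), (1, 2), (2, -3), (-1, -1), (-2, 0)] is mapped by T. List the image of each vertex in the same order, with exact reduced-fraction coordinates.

T1 reflect across x = 0: (-5, 1) → (5, 1); (1, 2) → (-1, 2); (2, -3) → (-2, -3); (-1, -1) → (1, -1); (-2, 0) → (2, 0)
T2 scale by (-3, 1): (5, 1) → (-15, 1); (-1, 2) → (3, 2); (-2, -3) → (6, -3); (1, -1) → (-3, -1); (2, 0) → (-6, 0)
T3 shear: x ← x + 1·y: (-15, 1) → (-14, 1); (3, 2) → (5, 2); (6, -3) → (3, -3); (-3, -1) → (-4, -1); (-6, 0) → (-6, 0)
T4 translate by (4, 5): (-14, 1) → (-10, 6); (5, 2) → (9, 7); (3, -3) → (7, 2); (-4, -1) → (0, 4); (-6, 0) → (-2, 5)
T5 shear: x ← x + 1·y: (-10, 6) → (-4, 6); (9, 7) → (16, 7); (7, 2) → (9, 2); (0, 4) → (4, 4); (-2, 5) → (3, 5)

image vertices: (-4, 6), (16, 7), (9, 2), (4, 4), (3, 5)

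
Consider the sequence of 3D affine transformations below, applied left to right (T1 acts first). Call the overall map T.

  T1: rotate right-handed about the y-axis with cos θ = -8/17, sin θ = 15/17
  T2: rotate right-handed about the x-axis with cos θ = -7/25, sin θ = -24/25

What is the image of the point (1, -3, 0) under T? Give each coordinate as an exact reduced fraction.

T1 rotate right-handed about the y-axis with cos θ = -8/17, sin θ = 15/17: (1, -3, 0) → (-8/17, -3, -15/17)
T2 rotate right-handed about the x-axis with cos θ = -7/25, sin θ = -24/25: (-8/17, -3, -15/17) → (-8/17, -3/425, 1329/425)

T(p) = (-8/17, -3/425, 1329/425)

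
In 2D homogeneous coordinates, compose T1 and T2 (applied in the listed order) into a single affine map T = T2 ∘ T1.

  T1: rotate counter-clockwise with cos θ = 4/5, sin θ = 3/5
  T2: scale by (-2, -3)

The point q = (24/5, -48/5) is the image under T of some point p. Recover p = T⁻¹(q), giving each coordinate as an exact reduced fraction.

T1 = [4/5 -3/5 0; 3/5 4/5 0; 0 0 1]
T2·T1 = [-8/5 6/5 0; -9/5 -12/5 0; 0 0 1]
det M = 6; M⁻¹ = [-2/5 -1/5 0; 3/10 -4/15 0; 0 0 1]
M⁻¹ · (24/5, -48/5)ᵀ = (0, 4)ᵀ

p = (0, 4)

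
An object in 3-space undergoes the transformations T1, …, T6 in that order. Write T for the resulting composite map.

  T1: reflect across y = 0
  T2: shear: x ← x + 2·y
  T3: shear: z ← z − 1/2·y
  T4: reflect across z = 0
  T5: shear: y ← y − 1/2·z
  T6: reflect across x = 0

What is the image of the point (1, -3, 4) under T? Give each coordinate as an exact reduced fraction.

T1 reflect across y = 0: (1, -3, 4) → (1, 3, 4)
T2 shear: x ← x + 2·y: (1, 3, 4) → (7, 3, 4)
T3 shear: z ← z − 1/2·y: (7, 3, 4) → (7, 3, 5/2)
T4 reflect across z = 0: (7, 3, 5/2) → (7, 3, -5/2)
T5 shear: y ← y − 1/2·z: (7, 3, -5/2) → (7, 17/4, -5/2)
T6 reflect across x = 0: (7, 17/4, -5/2) → (-7, 17/4, -5/2)

T(p) = (-7, 17/4, -5/2)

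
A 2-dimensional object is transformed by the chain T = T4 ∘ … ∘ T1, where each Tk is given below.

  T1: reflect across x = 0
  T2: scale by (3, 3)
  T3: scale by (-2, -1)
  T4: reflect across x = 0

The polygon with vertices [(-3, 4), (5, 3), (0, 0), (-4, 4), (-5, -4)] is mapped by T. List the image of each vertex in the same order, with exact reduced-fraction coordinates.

T1 reflect across x = 0: (-3, 4) → (3, 4); (5, 3) → (-5, 3); (0, 0) → (0, 0); (-4, 4) → (4, 4); (-5, -4) → (5, -4)
T2 scale by (3, 3): (3, 4) → (9, 12); (-5, 3) → (-15, 9); (0, 0) → (0, 0); (4, 4) → (12, 12); (5, -4) → (15, -12)
T3 scale by (-2, -1): (9, 12) → (-18, -12); (-15, 9) → (30, -9); (0, 0) → (0, 0); (12, 12) → (-24, -12); (15, -12) → (-30, 12)
T4 reflect across x = 0: (-18, -12) → (18, -12); (30, -9) → (-30, -9); (0, 0) → (0, 0); (-24, -12) → (24, -12); (-30, 12) → (30, 12)

image vertices: (18, -12), (-30, -9), (0, 0), (24, -12), (30, 12)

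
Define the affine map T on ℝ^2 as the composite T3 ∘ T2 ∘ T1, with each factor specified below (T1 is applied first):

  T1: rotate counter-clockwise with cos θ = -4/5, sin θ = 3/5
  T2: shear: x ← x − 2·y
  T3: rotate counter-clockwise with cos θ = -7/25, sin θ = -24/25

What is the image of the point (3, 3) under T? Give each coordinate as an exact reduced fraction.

T1 rotate counter-clockwise with cos θ = -4/5, sin θ = 3/5: (3, 3) → (-21/5, -3/5)
T2 shear: x ← x − 2·y: (-21/5, -3/5) → (-3, -3/5)
T3 rotate counter-clockwise with cos θ = -7/25, sin θ = -24/25: (-3, -3/5) → (33/125, 381/125)

T(p) = (33/125, 381/125)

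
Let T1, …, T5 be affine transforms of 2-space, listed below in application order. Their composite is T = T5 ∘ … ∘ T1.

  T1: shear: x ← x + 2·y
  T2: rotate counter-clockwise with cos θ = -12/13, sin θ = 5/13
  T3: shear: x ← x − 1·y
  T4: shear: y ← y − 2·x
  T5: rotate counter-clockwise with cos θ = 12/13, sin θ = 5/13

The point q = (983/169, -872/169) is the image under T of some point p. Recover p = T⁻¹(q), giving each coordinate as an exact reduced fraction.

p = (-1, -1)

T1 = [1 2 0; 0 1 0; 0 0 1]
T2·T1 = [-12/13 -29/13 0; 5/13 -2/13 0; 0 0 1]
T3·…·T1 = [-17/13 -27/13 0; 5/13 -2/13 0; 0 0 1]
T4·…·T1 = [-17/13 -27/13 0; 3 4 0; 0 0 1]
T5·…·T1 = [-399/169 -584/169 0; 383/169 489/169 0; 0 0 1]
det M = 1; M⁻¹ = [489/169 584/169 0; -383/169 -399/169 0; 0 0 1]
M⁻¹ · (983/169, -872/169)ᵀ = (-1, -1)ᵀ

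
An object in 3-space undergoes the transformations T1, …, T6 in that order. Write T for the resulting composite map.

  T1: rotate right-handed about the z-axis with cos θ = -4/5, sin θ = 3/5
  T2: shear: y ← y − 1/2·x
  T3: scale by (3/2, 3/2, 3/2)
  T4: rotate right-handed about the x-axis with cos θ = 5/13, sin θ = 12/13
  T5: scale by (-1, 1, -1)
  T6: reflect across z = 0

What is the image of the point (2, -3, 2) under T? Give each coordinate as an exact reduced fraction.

T(p) = (-3/10, -3/4, 6)

T1 rotate right-handed about the z-axis with cos θ = -4/5, sin θ = 3/5: (2, -3, 2) → (1/5, 18/5, 2)
T2 shear: y ← y − 1/2·x: (1/5, 18/5, 2) → (1/5, 7/2, 2)
T3 scale by (3/2, 3/2, 3/2): (1/5, 7/2, 2) → (3/10, 21/4, 3)
T4 rotate right-handed about the x-axis with cos θ = 5/13, sin θ = 12/13: (3/10, 21/4, 3) → (3/10, -3/4, 6)
T5 scale by (-1, 1, -1): (3/10, -3/4, 6) → (-3/10, -3/4, -6)
T6 reflect across z = 0: (-3/10, -3/4, -6) → (-3/10, -3/4, 6)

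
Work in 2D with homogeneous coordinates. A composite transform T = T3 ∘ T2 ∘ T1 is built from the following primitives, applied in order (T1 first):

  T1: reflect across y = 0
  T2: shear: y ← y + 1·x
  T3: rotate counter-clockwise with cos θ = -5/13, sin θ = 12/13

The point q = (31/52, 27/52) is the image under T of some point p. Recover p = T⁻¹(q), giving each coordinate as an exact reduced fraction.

T1 = [1 0 0; 0 -1 0; 0 0 1]
T2·T1 = [1 0 0; 1 -1 0; 0 0 1]
T3·…·T1 = [-17/13 12/13 0; 7/13 5/13 0; 0 0 1]
det M = -1; M⁻¹ = [-5/13 12/13 0; 7/13 17/13 0; 0 0 1]
M⁻¹ · (31/52, 27/52)ᵀ = (1/4, 1)ᵀ

p = (1/4, 1)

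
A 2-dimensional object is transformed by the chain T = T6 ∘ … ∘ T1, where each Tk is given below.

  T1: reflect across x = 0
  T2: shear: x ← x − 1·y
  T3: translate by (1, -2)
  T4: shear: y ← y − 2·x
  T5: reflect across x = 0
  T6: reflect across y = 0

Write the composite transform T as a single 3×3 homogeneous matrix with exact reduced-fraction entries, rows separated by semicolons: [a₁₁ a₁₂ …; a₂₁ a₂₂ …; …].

T = [1 1 -1; -2 -3 4; 0 0 1]

T1 = [-1 0 0; 0 1 0; 0 0 1]
T2·T1 = [-1 -1 0; 0 1 0; 0 0 1]
T3·…·T1 = [-1 -1 1; 0 1 -2; 0 0 1]
T4·…·T1 = [-1 -1 1; 2 3 -4; 0 0 1]
T5·…·T1 = [1 1 -1; 2 3 -4; 0 0 1]
T6·…·T1 = [1 1 -1; -2 -3 4; 0 0 1]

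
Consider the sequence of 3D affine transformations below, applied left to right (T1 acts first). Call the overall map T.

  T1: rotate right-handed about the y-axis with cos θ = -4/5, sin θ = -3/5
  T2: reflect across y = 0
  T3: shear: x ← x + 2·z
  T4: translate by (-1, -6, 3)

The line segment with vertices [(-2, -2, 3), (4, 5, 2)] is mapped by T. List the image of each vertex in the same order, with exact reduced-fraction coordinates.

image vertices: (-42/5, -4, -3/5), (-19/5, -11, 19/5)

T1 rotate right-handed about the y-axis with cos θ = -4/5, sin θ = -3/5: (-2, -2, 3) → (-1/5, -2, -18/5); (4, 5, 2) → (-22/5, 5, 4/5)
T2 reflect across y = 0: (-1/5, -2, -18/5) → (-1/5, 2, -18/5); (-22/5, 5, 4/5) → (-22/5, -5, 4/5)
T3 shear: x ← x + 2·z: (-1/5, 2, -18/5) → (-37/5, 2, -18/5); (-22/5, -5, 4/5) → (-14/5, -5, 4/5)
T4 translate by (-1, -6, 3): (-37/5, 2, -18/5) → (-42/5, -4, -3/5); (-14/5, -5, 4/5) → (-19/5, -11, 19/5)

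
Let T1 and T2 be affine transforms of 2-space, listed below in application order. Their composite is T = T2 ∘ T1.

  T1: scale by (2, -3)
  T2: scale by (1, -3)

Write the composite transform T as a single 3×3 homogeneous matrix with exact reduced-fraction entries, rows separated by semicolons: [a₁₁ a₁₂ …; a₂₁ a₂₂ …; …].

T1 = [2 0 0; 0 -3 0; 0 0 1]
T2·T1 = [2 0 0; 0 9 0; 0 0 1]

T = [2 0 0; 0 9 0; 0 0 1]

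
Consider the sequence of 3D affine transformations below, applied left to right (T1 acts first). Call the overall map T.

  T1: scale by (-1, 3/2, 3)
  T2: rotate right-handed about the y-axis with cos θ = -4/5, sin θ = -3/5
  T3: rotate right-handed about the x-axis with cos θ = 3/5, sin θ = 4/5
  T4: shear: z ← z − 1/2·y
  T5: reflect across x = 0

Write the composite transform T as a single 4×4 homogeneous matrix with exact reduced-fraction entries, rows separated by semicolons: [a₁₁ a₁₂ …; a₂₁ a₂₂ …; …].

T = [-4/5 0 9/5 0; 12/25 9/10 48/25 0; -3/5 3/4 -12/5 0; 0 0 0 1]

T1 = [-1 0 0 0; 0 3/2 0 0; 0 0 3 0; 0 0 0 1]
T2·T1 = [4/5 0 -9/5 0; 0 3/2 0 0; -3/5 0 -12/5 0; 0 0 0 1]
T3·…·T1 = [4/5 0 -9/5 0; 12/25 9/10 48/25 0; -9/25 6/5 -36/25 0; 0 0 0 1]
T4·…·T1 = [4/5 0 -9/5 0; 12/25 9/10 48/25 0; -3/5 3/4 -12/5 0; 0 0 0 1]
T5·…·T1 = [-4/5 0 9/5 0; 12/25 9/10 48/25 0; -3/5 3/4 -12/5 0; 0 0 0 1]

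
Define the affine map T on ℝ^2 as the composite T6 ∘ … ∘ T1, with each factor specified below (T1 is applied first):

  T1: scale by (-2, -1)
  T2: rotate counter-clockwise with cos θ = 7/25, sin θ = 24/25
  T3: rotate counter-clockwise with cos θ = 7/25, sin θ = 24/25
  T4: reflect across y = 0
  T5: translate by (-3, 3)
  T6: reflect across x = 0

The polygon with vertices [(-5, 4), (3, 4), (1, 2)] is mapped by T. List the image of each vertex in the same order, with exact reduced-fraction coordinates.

image vertices: (5801/625, -3593/625), (-2631/625, 1783/625), (149/625, 1493/625)

T1 scale by (-2, -1): (-5, 4) → (10, -4); (3, 4) → (-6, -4); (1, 2) → (-2, -2)
T2 rotate counter-clockwise with cos θ = 7/25, sin θ = 24/25: (10, -4) → (166/25, 212/25); (-6, -4) → (54/25, -172/25); (-2, -2) → (34/25, -62/25)
T3 rotate counter-clockwise with cos θ = 7/25, sin θ = 24/25: (166/25, 212/25) → (-3926/625, 5468/625); (54/25, -172/25) → (4506/625, 92/625); (34/25, -62/25) → (1726/625, 382/625)
T4 reflect across y = 0: (-3926/625, 5468/625) → (-3926/625, -5468/625); (4506/625, 92/625) → (4506/625, -92/625); (1726/625, 382/625) → (1726/625, -382/625)
T5 translate by (-3, 3): (-3926/625, -5468/625) → (-5801/625, -3593/625); (4506/625, -92/625) → (2631/625, 1783/625); (1726/625, -382/625) → (-149/625, 1493/625)
T6 reflect across x = 0: (-5801/625, -3593/625) → (5801/625, -3593/625); (2631/625, 1783/625) → (-2631/625, 1783/625); (-149/625, 1493/625) → (149/625, 1493/625)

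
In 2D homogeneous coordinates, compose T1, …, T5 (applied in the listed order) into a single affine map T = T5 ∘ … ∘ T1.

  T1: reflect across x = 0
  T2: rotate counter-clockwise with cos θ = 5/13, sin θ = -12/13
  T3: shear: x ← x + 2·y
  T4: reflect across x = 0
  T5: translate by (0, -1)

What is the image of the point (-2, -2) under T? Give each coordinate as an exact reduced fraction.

T(p) = (82/13, -47/13)

T1 reflect across x = 0: (-2, -2) → (2, -2)
T2 rotate counter-clockwise with cos θ = 5/13, sin θ = -12/13: (2, -2) → (-14/13, -34/13)
T3 shear: x ← x + 2·y: (-14/13, -34/13) → (-82/13, -34/13)
T4 reflect across x = 0: (-82/13, -34/13) → (82/13, -34/13)
T5 translate by (0, -1): (82/13, -34/13) → (82/13, -47/13)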